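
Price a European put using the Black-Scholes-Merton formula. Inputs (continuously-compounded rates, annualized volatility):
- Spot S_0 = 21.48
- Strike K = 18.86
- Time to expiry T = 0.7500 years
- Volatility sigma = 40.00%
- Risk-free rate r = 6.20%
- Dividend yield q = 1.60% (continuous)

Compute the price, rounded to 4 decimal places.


d1 = (ln(S/K) + (r - q + 0.5*sigma^2) * T) / (sigma * sqrt(T)) = 0.64830371
d2 = d1 - sigma * sqrt(T) = 0.30189355
exp(-rT) = 0.95456456; exp(-qT) = 0.98807171
P = K * exp(-rT) * N(-d2) - S_0 * exp(-qT) * N(-d1)
N(-d1) = 0.25839427; N(-d2) = 0.38136661
P = 18.8600 * 0.95456456 * 0.38136661 - 21.4800 * 0.98807171 * 0.25839427 = 1.3817

Answer: Price = 1.3817


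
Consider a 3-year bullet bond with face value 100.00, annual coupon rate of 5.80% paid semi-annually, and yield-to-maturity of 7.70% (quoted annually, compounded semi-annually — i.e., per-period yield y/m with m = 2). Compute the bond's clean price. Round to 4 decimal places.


Coupon per period c = face * coupon_rate / m = 2.900000
Periods per year m = 2; per-period yield y/m = 0.038500
Number of cashflows N = 6
Cashflows (t years, CF_t, discount factor 1/(1+y/m)^(m*t), PV):
  t = 0.5000: CF_t = 2.900000, DF = 0.962927, PV = 2.792489
  t = 1.0000: CF_t = 2.900000, DF = 0.927229, PV = 2.688964
  t = 1.5000: CF_t = 2.900000, DF = 0.892854, PV = 2.589277
  t = 2.0000: CF_t = 2.900000, DF = 0.859754, PV = 2.493285
  t = 2.5000: CF_t = 2.900000, DF = 0.827880, PV = 2.400853
  t = 3.0000: CF_t = 102.900000, DF = 0.797188, PV = 82.030691
Price P = sum_t PV_t = 94.995559

Answer: Price = 94.9956


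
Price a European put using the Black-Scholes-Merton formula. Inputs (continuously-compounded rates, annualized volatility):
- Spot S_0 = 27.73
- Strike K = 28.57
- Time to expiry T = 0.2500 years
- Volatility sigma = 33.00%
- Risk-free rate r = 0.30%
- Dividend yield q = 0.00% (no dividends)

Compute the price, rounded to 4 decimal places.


Answer: Price = 2.2881

Derivation:
d1 = (ln(S/K) + (r - q + 0.5*sigma^2) * T) / (sigma * sqrt(T)) = -0.09381731
d2 = d1 - sigma * sqrt(T) = -0.25881731
exp(-rT) = 0.99925028; exp(-qT) = 1.00000000
P = K * exp(-rT) * N(-d2) - S_0 * exp(-qT) * N(-d1)
N(-d1) = 0.53737286; N(-d2) = 0.60211190
P = 28.5700 * 0.99925028 * 0.60211190 - 27.7300 * 1.00000000 * 0.53737286 = 2.2881


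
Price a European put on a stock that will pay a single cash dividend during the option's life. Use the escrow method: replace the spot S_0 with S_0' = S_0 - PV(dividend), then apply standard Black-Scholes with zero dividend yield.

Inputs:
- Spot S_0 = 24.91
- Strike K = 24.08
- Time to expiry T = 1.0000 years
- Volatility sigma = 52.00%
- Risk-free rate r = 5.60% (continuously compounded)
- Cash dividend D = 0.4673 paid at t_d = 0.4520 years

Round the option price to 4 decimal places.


PV(D) = D * exp(-r * t_d) = 0.4673 * 0.97500566 = 0.45562015
S_0' = S_0 - PV(D) = 24.9100 - 0.45562015 = 24.45437985
d1 = (ln(S_0'/K) + (r + sigma^2/2)*T) / (sigma*sqrt(T)) = 0.39736099
d2 = d1 - sigma*sqrt(T) = -0.12263901
exp(-rT) = 0.94553914
N(-d1) = 0.34555064; N(-d2) = 0.54880352
P = K * exp(-rT) * N(-d2) - S_0' * N(-d1) = 24.0800 * 0.94553914 * 0.54880352 - 24.45437985 * 0.34555064 = 4.0453

Answer: Price = 4.0453


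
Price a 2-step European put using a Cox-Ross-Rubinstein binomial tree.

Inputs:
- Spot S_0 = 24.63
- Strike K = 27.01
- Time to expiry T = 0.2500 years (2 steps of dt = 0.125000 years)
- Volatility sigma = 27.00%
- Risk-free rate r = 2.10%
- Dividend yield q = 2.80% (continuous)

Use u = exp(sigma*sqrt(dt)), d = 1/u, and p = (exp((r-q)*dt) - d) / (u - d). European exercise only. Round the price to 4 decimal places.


dt = T/N = 0.125000
u = exp(sigma*sqrt(dt)) = 1.100164; d = 1/u = 0.908955
p = (exp((r-q)*dt) - d) / (u - d) = 0.471579
Discount per step: exp(-r*dt) = 0.997378
Stock lattice S(k, i) with i counting down-moves:
  k=0: S(0,0) = 24.6300
  k=1: S(1,0) = 27.0970; S(1,1) = 22.3876
  k=2: S(2,0) = 29.8112; S(2,1) = 24.6300; S(2,2) = 20.3493
Terminal payoffs V(N, i) = max(K - S_T, 0):
  V(2,0) = 0.000000; V(2,1) = 2.380000; V(2,2) = 6.660703
Backward induction: V(k, i) = exp(-r*dt) * [p * V(k+1, i) + (1-p) * V(k+1, i+1)].
  V(1,0) = exp(-r*dt) * [p*0.000000 + (1-p)*2.380000] = 1.254345
  V(1,1) = exp(-r*dt) * [p*2.380000 + (1-p)*6.660703] = 4.629843
  V(0,0) = exp(-r*dt) * [p*1.254345 + (1-p)*4.629843] = 3.030064

Answer: Price = V(0,0) = 3.0301


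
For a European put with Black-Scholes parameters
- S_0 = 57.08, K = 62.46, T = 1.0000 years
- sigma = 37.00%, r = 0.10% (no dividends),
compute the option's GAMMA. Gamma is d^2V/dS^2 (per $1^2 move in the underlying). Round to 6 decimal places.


d1 = -0.0557366466; d2 = -0.4257366466
phi(d1) = 0.3983230896; exp(-qT) = 1.0000000000; exp(-rT) = 0.9990004998
Gamma = exp(-qT) * phi(d1) / (S * sigma * sqrt(T)) = 1.0000000000 * 0.3983230896 / (57.0800 * 0.3700 * 1.0000000000) = 0.018860

Answer: Gamma = 0.018860


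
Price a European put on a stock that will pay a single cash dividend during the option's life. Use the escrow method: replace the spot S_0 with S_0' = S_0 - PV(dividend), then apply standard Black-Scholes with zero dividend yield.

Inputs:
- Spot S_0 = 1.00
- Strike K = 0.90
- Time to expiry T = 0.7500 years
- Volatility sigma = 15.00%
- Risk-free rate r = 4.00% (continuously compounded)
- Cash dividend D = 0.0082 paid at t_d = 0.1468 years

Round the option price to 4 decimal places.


PV(D) = D * exp(-r * t_d) = 0.0082 * 0.99414521 = 0.00815199
S_0' = S_0 - PV(D) = 1.0000 - 0.00815199 = 0.99184801
d1 = (ln(S_0'/K) + (r + sigma^2/2)*T) / (sigma*sqrt(T)) = 1.04394640
d2 = d1 - sigma*sqrt(T) = 0.91404259
exp(-rT) = 0.97044553
N(-d1) = 0.14825509; N(-d2) = 0.18034723
P = K * exp(-rT) * N(-d2) - S_0' * N(-d1) = 0.9000 * 0.97044553 * 0.18034723 - 0.99184801 * 0.14825509 = 0.0105

Answer: Price = 0.0105


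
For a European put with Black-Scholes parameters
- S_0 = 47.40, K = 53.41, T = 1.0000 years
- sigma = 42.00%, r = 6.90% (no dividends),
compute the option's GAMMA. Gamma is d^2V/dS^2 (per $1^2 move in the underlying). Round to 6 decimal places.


d1 = 0.0900577008; d2 = -0.3299422992
phi(d1) = 0.3973277676; exp(-qT) = 1.0000000000; exp(-rT) = 0.9333266801
Gamma = exp(-qT) * phi(d1) / (S * sigma * sqrt(T)) = 1.0000000000 * 0.3973277676 / (47.4000 * 0.4200 * 1.0000000000) = 0.019958

Answer: Gamma = 0.019958


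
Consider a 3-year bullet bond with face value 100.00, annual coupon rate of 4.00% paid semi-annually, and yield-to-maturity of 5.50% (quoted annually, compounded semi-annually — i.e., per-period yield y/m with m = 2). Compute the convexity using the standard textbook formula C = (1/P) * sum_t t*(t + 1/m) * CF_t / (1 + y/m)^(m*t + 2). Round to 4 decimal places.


Coupon per period c = face * coupon_rate / m = 2.000000
Periods per year m = 2; per-period yield y/m = 0.027500
Number of cashflows N = 6
Cashflows (t years, CF_t, discount factor 1/(1+y/m)^(m*t), PV):
  t = 0.5000: CF_t = 2.000000, DF = 0.973236, PV = 1.946472
  t = 1.0000: CF_t = 2.000000, DF = 0.947188, PV = 1.894377
  t = 1.5000: CF_t = 2.000000, DF = 0.921838, PV = 1.843676
  t = 2.0000: CF_t = 2.000000, DF = 0.897166, PV = 1.794331
  t = 2.5000: CF_t = 2.000000, DF = 0.873154, PV = 1.746308
  t = 3.0000: CF_t = 102.000000, DF = 0.849785, PV = 86.678061
Price P = sum_t PV_t = 95.903225
Convexity numerator sum_t t*(t + 1/m) * CF_t / (1+y/m)^(m*t + 2):
  t = 0.5000: term = 0.921838
  t = 1.0000: term = 2.691497
  t = 1.5000: term = 5.238924
  t = 2.0000: term = 8.497849
  t = 2.5000: term = 12.405619
  t = 3.0000: term = 862.054705
Convexity = (1/P) * sum = 891.810432 / 95.903225 = 9.299066

Answer: Convexity = 9.2991


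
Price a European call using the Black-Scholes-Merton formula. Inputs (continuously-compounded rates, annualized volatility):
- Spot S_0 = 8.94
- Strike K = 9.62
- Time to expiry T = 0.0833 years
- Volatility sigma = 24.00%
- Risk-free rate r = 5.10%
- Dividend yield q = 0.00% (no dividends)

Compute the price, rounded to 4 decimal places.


d1 = (ln(S/K) + (r - q + 0.5*sigma^2) * T) / (sigma * sqrt(T)) = -0.96236599
d2 = d1 - sigma * sqrt(T) = -1.03163417
exp(-rT) = 0.99576071; exp(-qT) = 1.00000000
C = S_0 * exp(-qT) * N(d1) - K * exp(-rT) * N(d2)
N(d1) = 0.16793290; N(d2) = 0.15112176
C = 8.9400 * 1.00000000 * 0.16793290 - 9.6200 * 0.99576071 * 0.15112176 = 0.0537

Answer: Price = 0.0537


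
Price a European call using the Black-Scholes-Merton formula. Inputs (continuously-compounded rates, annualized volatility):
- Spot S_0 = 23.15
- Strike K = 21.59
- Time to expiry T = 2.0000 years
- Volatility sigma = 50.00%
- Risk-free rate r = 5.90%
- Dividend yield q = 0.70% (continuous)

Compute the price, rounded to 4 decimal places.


d1 = (ln(S/K) + (r - q + 0.5*sigma^2) * T) / (sigma * sqrt(T)) = 0.59929355
d2 = d1 - sigma * sqrt(T) = -0.10781323
exp(-rT) = 0.88869605; exp(-qT) = 0.98609754
C = S_0 * exp(-qT) * N(d1) - K * exp(-rT) * N(d2)
N(d1) = 0.72551143; N(d2) = 0.45707193
C = 23.1500 * 0.98609754 * 0.72551143 - 21.5900 * 0.88869605 * 0.45707193 = 7.7923

Answer: Price = 7.7923


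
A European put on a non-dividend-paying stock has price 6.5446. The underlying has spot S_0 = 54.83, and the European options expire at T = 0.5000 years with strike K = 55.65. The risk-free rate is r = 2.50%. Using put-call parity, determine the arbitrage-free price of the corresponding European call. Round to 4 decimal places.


Put-call parity: C - P = S_0 * exp(-qT) - K * exp(-rT).
S_0 * exp(-qT) = 54.8300 * 1.00000000 = 54.83000000
K * exp(-rT) = 55.6500 * 0.98757780 = 54.95870460
C = P + S*exp(-qT) - K*exp(-rT)
C = 6.5446 + 54.83000000 - 54.95870460 = 6.4159

Answer: Call price = 6.4159


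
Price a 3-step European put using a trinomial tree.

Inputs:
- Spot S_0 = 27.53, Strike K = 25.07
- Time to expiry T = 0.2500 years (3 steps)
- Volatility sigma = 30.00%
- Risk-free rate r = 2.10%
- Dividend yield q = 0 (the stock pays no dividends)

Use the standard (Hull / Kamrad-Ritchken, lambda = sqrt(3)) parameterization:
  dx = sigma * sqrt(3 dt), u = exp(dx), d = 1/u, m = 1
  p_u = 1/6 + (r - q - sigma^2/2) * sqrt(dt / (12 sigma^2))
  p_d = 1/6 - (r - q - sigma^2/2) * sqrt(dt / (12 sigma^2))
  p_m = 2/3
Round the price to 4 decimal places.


Answer: Price = V(0,0) = 0.6542

Derivation:
dt = T/N = 0.083333; dx = sigma*sqrt(3*dt) = 0.150000
u = exp(dx) = 1.161834; d = 1/u = 0.860708
p_u = 0.160000, p_m = 0.666667, p_d = 0.173333
Discount per step: exp(-r*dt) = 0.998252
Stock lattice S(k, j) with j the centered position index:
  k=0: S(0,+0) = 27.5300
  k=1: S(1,-1) = 23.6953; S(1,+0) = 27.5300; S(1,+1) = 31.9853
  k=2: S(2,-2) = 20.3947; S(2,-1) = 23.6953; S(2,+0) = 27.5300; S(2,+1) = 31.9853; S(2,+2) = 37.1616
  k=3: S(3,-3) = 17.5539; S(3,-2) = 20.3947; S(3,-1) = 23.6953; S(3,+0) = 27.5300; S(3,+1) = 31.9853; S(3,+2) = 37.1616; S(3,+3) = 43.1756
Terminal payoffs V(N, j) = max(K - S_T, 0):
  V(3,-3) = 7.516097; V(3,-2) = 4.675274; V(3,-1) = 1.374709; V(3,+0) = 0.000000; V(3,+1) = 0.000000; V(3,+2) = 0.000000; V(3,+3) = 0.000000
Backward induction: V(k, j) = exp(-r*dt) * [p_u * V(k+1, j+1) + p_m * V(k+1, j) + p_d * V(k+1, j-1)]
  V(2,-2) = exp(-r*dt) * [p_u*1.374709 + p_m*4.675274 + p_d*7.516097] = 4.631481
  V(2,-1) = exp(-r*dt) * [p_u*0.000000 + p_m*1.374709 + p_d*4.675274] = 1.723834
  V(2,+0) = exp(-r*dt) * [p_u*0.000000 + p_m*0.000000 + p_d*1.374709] = 0.237866
  V(2,+1) = exp(-r*dt) * [p_u*0.000000 + p_m*0.000000 + p_d*0.000000] = 0.000000
  V(2,+2) = exp(-r*dt) * [p_u*0.000000 + p_m*0.000000 + p_d*0.000000] = 0.000000
  V(1,-1) = exp(-r*dt) * [p_u*0.237866 + p_m*1.723834 + p_d*4.631481] = 1.986592
  V(1,+0) = exp(-r*dt) * [p_u*0.000000 + p_m*0.237866 + p_d*1.723834] = 0.456576
  V(1,+1) = exp(-r*dt) * [p_u*0.000000 + p_m*0.000000 + p_d*0.237866] = 0.041158
  V(0,+0) = exp(-r*dt) * [p_u*0.041158 + p_m*0.456576 + p_d*1.986592] = 0.654166


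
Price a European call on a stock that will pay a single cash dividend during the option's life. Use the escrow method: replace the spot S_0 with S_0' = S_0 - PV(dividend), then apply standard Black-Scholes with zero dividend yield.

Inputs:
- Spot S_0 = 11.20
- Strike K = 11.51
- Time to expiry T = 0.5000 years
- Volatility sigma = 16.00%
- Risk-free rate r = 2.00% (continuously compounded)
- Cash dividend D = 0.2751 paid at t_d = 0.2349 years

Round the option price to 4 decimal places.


Answer: Price = 0.3032

Derivation:
PV(D) = D * exp(-r * t_d) = 0.2751 * 0.99531302 = 0.27381061
S_0' = S_0 - PV(D) = 11.2000 - 0.27381061 = 10.92618939
d1 = (ln(S_0'/K) + (r + sigma^2/2)*T) / (sigma*sqrt(T)) = -0.31513645
d2 = d1 - sigma*sqrt(T) = -0.42827353
exp(-rT) = 0.99004983
N(d1) = 0.37632903; N(d2) = 0.33422599
C = S_0' * N(d1) - K * exp(-rT) * N(d2) = 10.92618939 * 0.37632903 - 11.5100 * 0.99004983 * 0.33422599 = 0.3032


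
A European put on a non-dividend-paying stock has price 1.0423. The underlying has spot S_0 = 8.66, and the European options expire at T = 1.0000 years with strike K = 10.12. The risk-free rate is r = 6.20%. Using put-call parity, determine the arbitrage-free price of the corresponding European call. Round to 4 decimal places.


Answer: Call price = 0.1907

Derivation:
Put-call parity: C - P = S_0 * exp(-qT) - K * exp(-rT).
S_0 * exp(-qT) = 8.6600 * 1.00000000 = 8.66000000
K * exp(-rT) = 10.1200 * 0.93988289 = 9.51161481
C = P + S*exp(-qT) - K*exp(-rT)
C = 1.0423 + 8.66000000 - 9.51161481 = 0.1907


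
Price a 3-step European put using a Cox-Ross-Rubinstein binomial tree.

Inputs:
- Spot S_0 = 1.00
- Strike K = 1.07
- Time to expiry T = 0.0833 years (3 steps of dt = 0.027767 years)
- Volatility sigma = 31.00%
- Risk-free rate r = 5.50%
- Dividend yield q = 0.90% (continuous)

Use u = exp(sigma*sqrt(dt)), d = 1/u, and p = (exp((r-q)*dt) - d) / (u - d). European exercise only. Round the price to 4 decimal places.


dt = T/N = 0.027767
u = exp(sigma*sqrt(dt)) = 1.053014; d = 1/u = 0.949655
p = (exp((r-q)*dt) - d) / (u - d) = 0.499454
Discount per step: exp(-r*dt) = 0.998474
Stock lattice S(k, i) with i counting down-moves:
  k=0: S(0,0) = 1.0000
  k=1: S(1,0) = 1.0530; S(1,1) = 0.9497
  k=2: S(2,0) = 1.1088; S(2,1) = 1.0000; S(2,2) = 0.9018
  k=3: S(3,0) = 1.1676; S(3,1) = 1.0530; S(3,2) = 0.9497; S(3,3) = 0.8564
Terminal payoffs V(N, i) = max(K - S_T, 0):
  V(3,0) = 0.000000; V(3,1) = 0.016986; V(3,2) = 0.120345; V(3,3) = 0.213558
Backward induction: V(k, i) = exp(-r*dt) * [p * V(k+1, i) + (1-p) * V(k+1, i+1)].
  V(2,0) = exp(-r*dt) * [p*0.000000 + (1-p)*0.016986] = 0.008489
  V(2,1) = exp(-r*dt) * [p*0.016986 + (1-p)*0.120345] = 0.068617
  V(2,2) = exp(-r*dt) * [p*0.120345 + (1-p)*0.213558] = 0.166748
  V(1,0) = exp(-r*dt) * [p*0.008489 + (1-p)*0.068617] = 0.038527
  V(1,1) = exp(-r*dt) * [p*0.068617 + (1-p)*0.166748] = 0.117556
  V(0,0) = exp(-r*dt) * [p*0.038527 + (1-p)*0.117556] = 0.077966

Answer: Price = V(0,0) = 0.0780


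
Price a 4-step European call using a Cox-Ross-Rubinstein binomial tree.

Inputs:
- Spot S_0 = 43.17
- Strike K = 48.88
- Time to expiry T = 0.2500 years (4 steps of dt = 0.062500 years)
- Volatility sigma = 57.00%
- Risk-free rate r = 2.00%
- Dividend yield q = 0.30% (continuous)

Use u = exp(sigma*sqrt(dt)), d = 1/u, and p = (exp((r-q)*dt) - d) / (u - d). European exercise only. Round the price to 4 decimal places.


Answer: Price = V(0,0) = 3.1640

Derivation:
dt = T/N = 0.062500
u = exp(sigma*sqrt(dt)) = 1.153153; d = 1/u = 0.867188
p = (exp((r-q)*dt) - d) / (u - d) = 0.468153
Discount per step: exp(-r*dt) = 0.998751
Stock lattice S(k, i) with i counting down-moves:
  k=0: S(0,0) = 43.1700
  k=1: S(1,0) = 49.7816; S(1,1) = 37.4365
  k=2: S(2,0) = 57.4058; S(2,1) = 43.1700; S(2,2) = 32.4645
  k=3: S(3,0) = 66.1977; S(3,1) = 49.7816; S(3,2) = 37.4365; S(3,3) = 28.1528
  k=4: S(4,0) = 76.3361; S(4,1) = 57.4058; S(4,2) = 43.1700; S(4,3) = 32.4645; S(4,4) = 24.4137
Terminal payoffs V(N, i) = max(S_T - K, 0):
  V(4,0) = 27.456089; V(4,1) = 8.525827; V(4,2) = 0.000000; V(4,3) = 0.000000; V(4,4) = 0.000000
Backward induction: V(k, i) = exp(-r*dt) * [p * V(k+1, i) + (1-p) * V(k+1, i+1)].
  V(3,0) = exp(-r*dt) * [p*27.456089 + (1-p)*8.525827] = 17.366357
  V(3,1) = exp(-r*dt) * [p*8.525827 + (1-p)*0.000000] = 3.986402
  V(3,2) = exp(-r*dt) * [p*0.000000 + (1-p)*0.000000] = 0.000000
  V(3,3) = exp(-r*dt) * [p*0.000000 + (1-p)*0.000000] = 0.000000
  V(2,0) = exp(-r*dt) * [p*17.366357 + (1-p)*3.986402] = 10.237458
  V(2,1) = exp(-r*dt) * [p*3.986402 + (1-p)*0.000000] = 1.863913
  V(2,2) = exp(-r*dt) * [p*0.000000 + (1-p)*0.000000] = 0.000000
  V(1,0) = exp(-r*dt) * [p*10.237458 + (1-p)*1.863913] = 5.776785
  V(1,1) = exp(-r*dt) * [p*1.863913 + (1-p)*0.000000] = 0.871506
  V(0,0) = exp(-r*dt) * [p*5.776785 + (1-p)*0.871506] = 3.163968


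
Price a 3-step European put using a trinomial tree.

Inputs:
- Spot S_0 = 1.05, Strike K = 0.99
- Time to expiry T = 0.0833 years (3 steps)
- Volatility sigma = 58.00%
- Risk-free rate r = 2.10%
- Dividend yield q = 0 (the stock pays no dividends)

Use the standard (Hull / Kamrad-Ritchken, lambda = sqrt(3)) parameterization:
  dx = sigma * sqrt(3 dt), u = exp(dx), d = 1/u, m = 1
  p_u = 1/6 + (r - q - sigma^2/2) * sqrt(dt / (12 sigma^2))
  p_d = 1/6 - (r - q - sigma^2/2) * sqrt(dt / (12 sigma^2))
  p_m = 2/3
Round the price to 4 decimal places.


dt = T/N = 0.027767; dx = sigma*sqrt(3*dt) = 0.167398
u = exp(dx) = 1.182225; d = 1/u = 0.845863
p_u = 0.154458, p_m = 0.666667, p_d = 0.178875
Discount per step: exp(-r*dt) = 0.999417
Stock lattice S(k, j) with j the centered position index:
  k=0: S(0,+0) = 1.0500
  k=1: S(1,-1) = 0.8882; S(1,+0) = 1.0500; S(1,+1) = 1.2413
  k=2: S(2,-2) = 0.7513; S(2,-1) = 0.8882; S(2,+0) = 1.0500; S(2,+1) = 1.2413; S(2,+2) = 1.4675
  k=3: S(3,-3) = 0.6355; S(3,-2) = 0.7513; S(3,-1) = 0.8882; S(3,+0) = 1.0500; S(3,+1) = 1.2413; S(3,+2) = 1.4675; S(3,+3) = 1.7350
Terminal payoffs V(N, j) = max(K - S_T, 0):
  V(3,-3) = 0.354539; V(3,-2) = 0.238742; V(3,-1) = 0.101844; V(3,+0) = 0.000000; V(3,+1) = 0.000000; V(3,+2) = 0.000000; V(3,+3) = 0.000000
Backward induction: V(k, j) = exp(-r*dt) * [p_u * V(k+1, j+1) + p_m * V(k+1, j) + p_d * V(k+1, j-1)]
  V(2,-2) = exp(-r*dt) * [p_u*0.101844 + p_m*0.238742 + p_d*0.354539] = 0.238171
  V(2,-1) = exp(-r*dt) * [p_u*0.000000 + p_m*0.101844 + p_d*0.238742] = 0.110536
  V(2,+0) = exp(-r*dt) * [p_u*0.000000 + p_m*0.000000 + p_d*0.101844] = 0.018207
  V(2,+1) = exp(-r*dt) * [p_u*0.000000 + p_m*0.000000 + p_d*0.000000] = 0.000000
  V(2,+2) = exp(-r*dt) * [p_u*0.000000 + p_m*0.000000 + p_d*0.000000] = 0.000000
  V(1,-1) = exp(-r*dt) * [p_u*0.018207 + p_m*0.110536 + p_d*0.238171] = 0.119037
  V(1,+0) = exp(-r*dt) * [p_u*0.000000 + p_m*0.018207 + p_d*0.110536] = 0.031891
  V(1,+1) = exp(-r*dt) * [p_u*0.000000 + p_m*0.000000 + p_d*0.018207] = 0.003255
  V(0,+0) = exp(-r*dt) * [p_u*0.003255 + p_m*0.031891 + p_d*0.119037] = 0.043031

Answer: Price = V(0,0) = 0.0430


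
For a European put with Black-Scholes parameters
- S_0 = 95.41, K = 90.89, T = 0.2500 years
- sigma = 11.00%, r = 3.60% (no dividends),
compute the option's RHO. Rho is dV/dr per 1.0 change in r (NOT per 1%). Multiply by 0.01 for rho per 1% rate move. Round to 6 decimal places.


d1 = 1.0735620115; d2 = 1.0185620115
phi(d1) = 0.2242023628; exp(-qT) = 1.0000000000; exp(-rT) = 0.9910403788
N(-d2) = 0.1542054735
Rho = -K*T*exp(-rT)*N(-d2) = -90.8900 * 0.2500 * 0.9910403788 * 0.1542054735 = -3.472540

Answer: Rho = -3.472540


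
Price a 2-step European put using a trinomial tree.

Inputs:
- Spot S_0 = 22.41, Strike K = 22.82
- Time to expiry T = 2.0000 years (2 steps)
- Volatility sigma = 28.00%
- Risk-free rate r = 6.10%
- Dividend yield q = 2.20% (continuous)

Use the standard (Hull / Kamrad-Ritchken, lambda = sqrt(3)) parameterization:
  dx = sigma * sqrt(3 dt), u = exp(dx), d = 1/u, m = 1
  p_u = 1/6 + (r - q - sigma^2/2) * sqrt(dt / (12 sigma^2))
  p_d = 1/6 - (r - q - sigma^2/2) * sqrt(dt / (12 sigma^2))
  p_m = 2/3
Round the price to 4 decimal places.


dt = T/N = 1.000000; dx = sigma*sqrt(3*dt) = 0.484974
u = exp(dx) = 1.624133; d = 1/u = 0.615713
p_u = 0.166460, p_m = 0.666667, p_d = 0.166873
Discount per step: exp(-r*dt) = 0.940823
Stock lattice S(k, j) with j the centered position index:
  k=0: S(0,+0) = 22.4100
  k=1: S(1,-1) = 13.7981; S(1,+0) = 22.4100; S(1,+1) = 36.3968
  k=2: S(2,-2) = 8.4957; S(2,-1) = 13.7981; S(2,+0) = 22.4100; S(2,+1) = 36.3968; S(2,+2) = 59.1133
Terminal payoffs V(N, j) = max(K - S_T, 0):
  V(2,-2) = 14.324311; V(2,-1) = 9.021870; V(2,+0) = 0.410000; V(2,+1) = 0.000000; V(2,+2) = 0.000000
Backward induction: V(k, j) = exp(-r*dt) * [p_u * V(k+1, j+1) + p_m * V(k+1, j) + p_d * V(k+1, j-1)]
  V(1,-1) = exp(-r*dt) * [p_u*0.410000 + p_m*9.021870 + p_d*14.324311] = 7.971753
  V(1,+0) = exp(-r*dt) * [p_u*0.000000 + p_m*0.410000 + p_d*9.021870] = 1.673573
  V(1,+1) = exp(-r*dt) * [p_u*0.000000 + p_m*0.000000 + p_d*0.410000] = 0.064369
  V(0,+0) = exp(-r*dt) * [p_u*0.064369 + p_m*1.673573 + p_d*7.971753] = 2.311320

Answer: Price = V(0,0) = 2.3113


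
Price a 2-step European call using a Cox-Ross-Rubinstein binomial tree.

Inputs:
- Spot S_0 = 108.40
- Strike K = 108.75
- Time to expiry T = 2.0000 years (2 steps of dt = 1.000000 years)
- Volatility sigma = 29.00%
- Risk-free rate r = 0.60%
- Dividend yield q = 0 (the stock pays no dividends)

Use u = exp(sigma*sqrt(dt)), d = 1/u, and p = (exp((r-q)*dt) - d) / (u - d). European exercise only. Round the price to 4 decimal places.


dt = T/N = 1.000000
u = exp(sigma*sqrt(dt)) = 1.336427; d = 1/u = 0.748264
p = (exp((r-q)*dt) - d) / (u - d) = 0.438236
Discount per step: exp(-r*dt) = 0.994018
Stock lattice S(k, i) with i counting down-moves:
  k=0: S(0,0) = 108.4000
  k=1: S(1,0) = 144.8687; S(1,1) = 81.1118
  k=2: S(2,0) = 193.6066; S(2,1) = 108.4000; S(2,2) = 60.6930
Terminal payoffs V(N, i) = max(S_T - K, 0):
  V(2,0) = 84.856566; V(2,1) = 0.000000; V(2,2) = 0.000000
Backward induction: V(k, i) = exp(-r*dt) * [p * V(k+1, i) + (1-p) * V(k+1, i+1)].
  V(1,0) = exp(-r*dt) * [p*84.856566 + (1-p)*0.000000] = 36.964727
  V(1,1) = exp(-r*dt) * [p*0.000000 + (1-p)*0.000000] = 0.000000
  V(0,0) = exp(-r*dt) * [p*36.964727 + (1-p)*0.000000] = 16.102361

Answer: Price = V(0,0) = 16.1024


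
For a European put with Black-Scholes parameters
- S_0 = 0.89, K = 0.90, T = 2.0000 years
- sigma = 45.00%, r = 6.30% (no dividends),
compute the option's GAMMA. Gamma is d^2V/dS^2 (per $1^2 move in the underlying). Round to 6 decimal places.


d1 = 0.4986308022; d2 = -0.1377653008
phi(d1) = 0.3523061026; exp(-qT) = 1.0000000000; exp(-rT) = 0.8816148468
Gamma = exp(-qT) * phi(d1) / (S * sigma * sqrt(T)) = 1.0000000000 * 0.3523061026 / (0.8900 * 0.4500 * 1.4142135624) = 0.622018

Answer: Gamma = 0.622018


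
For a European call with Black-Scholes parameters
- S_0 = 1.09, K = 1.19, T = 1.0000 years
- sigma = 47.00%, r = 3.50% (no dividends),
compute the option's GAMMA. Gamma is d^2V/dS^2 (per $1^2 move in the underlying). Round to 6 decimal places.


d1 = 0.1227114662; d2 = -0.3472885338
phi(d1) = 0.3959499023; exp(-qT) = 1.0000000000; exp(-rT) = 0.9656054163
Gamma = exp(-qT) * phi(d1) / (S * sigma * sqrt(T)) = 1.0000000000 * 0.3959499023 / (1.0900 * 0.4700 * 1.0000000000) = 0.772887

Answer: Gamma = 0.772887


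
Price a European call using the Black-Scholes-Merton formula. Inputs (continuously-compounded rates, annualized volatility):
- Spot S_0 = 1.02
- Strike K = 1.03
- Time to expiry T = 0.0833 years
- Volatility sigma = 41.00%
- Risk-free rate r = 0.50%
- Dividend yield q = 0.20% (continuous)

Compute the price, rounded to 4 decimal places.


d1 = (ln(S/K) + (r - q + 0.5*sigma^2) * T) / (sigma * sqrt(T)) = -0.02116829
d2 = d1 - sigma * sqrt(T) = -0.13950142
exp(-rT) = 0.99958359; exp(-qT) = 0.99983341
C = S_0 * exp(-qT) * N(d1) - K * exp(-rT) * N(d2)
N(d1) = 0.49155571; N(d2) = 0.44452697
C = 1.0200 * 0.99983341 * 0.49155571 - 1.0300 * 0.99958359 * 0.44452697 = 0.0436

Answer: Price = 0.0436


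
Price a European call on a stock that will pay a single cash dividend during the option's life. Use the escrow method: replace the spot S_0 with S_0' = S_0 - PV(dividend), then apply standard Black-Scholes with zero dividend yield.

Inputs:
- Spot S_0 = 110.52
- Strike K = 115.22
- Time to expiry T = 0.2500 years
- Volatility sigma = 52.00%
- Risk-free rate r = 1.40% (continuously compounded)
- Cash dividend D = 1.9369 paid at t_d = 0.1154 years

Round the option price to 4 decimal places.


Answer: Price = 8.7016

Derivation:
PV(D) = D * exp(-r * t_d) = 1.9369 * 0.99838570 = 1.93377327
S_0' = S_0 - PV(D) = 110.5200 - 1.93377327 = 108.58622673
d1 = (ln(S_0'/K) + (r + sigma^2/2)*T) / (sigma*sqrt(T)) = -0.08461066
d2 = d1 - sigma*sqrt(T) = -0.34461066
exp(-rT) = 0.99650612
N(d1) = 0.46628546; N(d2) = 0.36519355
C = S_0' * N(d1) - K * exp(-rT) * N(d2) = 108.58622673 * 0.46628546 - 115.2200 * 0.99650612 * 0.36519355 = 8.7016


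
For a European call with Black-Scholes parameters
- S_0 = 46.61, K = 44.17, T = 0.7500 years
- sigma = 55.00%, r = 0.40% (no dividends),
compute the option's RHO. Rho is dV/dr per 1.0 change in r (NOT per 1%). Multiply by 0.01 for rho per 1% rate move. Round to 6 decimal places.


Answer: Rho = 14.950199

Derivation:
d1 = 0.3573415746; d2 = -0.1189723975
phi(d1) = 0.3742672990; exp(-qT) = 1.0000000000; exp(-rT) = 0.9970044955
N(d2) = 0.4526486120
Rho = K*T*exp(-rT)*N(d2) = 44.1700 * 0.7500 * 0.9970044955 * 0.4526486120 = 14.950199


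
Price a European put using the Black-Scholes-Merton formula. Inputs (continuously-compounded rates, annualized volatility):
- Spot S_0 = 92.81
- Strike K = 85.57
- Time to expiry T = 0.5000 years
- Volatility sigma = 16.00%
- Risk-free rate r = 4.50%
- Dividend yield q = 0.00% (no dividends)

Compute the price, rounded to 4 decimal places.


d1 = (ln(S/K) + (r - q + 0.5*sigma^2) * T) / (sigma * sqrt(T)) = 0.97332929
d2 = d1 - sigma * sqrt(T) = 0.86019220
exp(-rT) = 0.97775124; exp(-qT) = 1.00000000
P = K * exp(-rT) * N(-d2) - S_0 * exp(-qT) * N(-d1)
N(-d1) = 0.16519484; N(-d2) = 0.19484155
P = 85.5700 * 0.97775124 * 0.19484155 - 92.8100 * 1.00000000 * 0.16519484 = 0.9699

Answer: Price = 0.9699


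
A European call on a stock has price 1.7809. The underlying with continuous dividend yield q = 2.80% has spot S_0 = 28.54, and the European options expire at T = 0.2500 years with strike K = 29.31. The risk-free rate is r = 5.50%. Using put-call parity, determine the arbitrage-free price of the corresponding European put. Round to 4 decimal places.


Put-call parity: C - P = S_0 * exp(-qT) - K * exp(-rT).
S_0 * exp(-qT) = 28.5400 * 0.99302444 = 28.34091760
K * exp(-rT) = 29.3100 * 0.98634410 = 28.90974556
P = C - S*exp(-qT) + K*exp(-rT)
P = 1.7809 - 28.34091760 + 28.90974556 = 2.3497

Answer: Put price = 2.3497


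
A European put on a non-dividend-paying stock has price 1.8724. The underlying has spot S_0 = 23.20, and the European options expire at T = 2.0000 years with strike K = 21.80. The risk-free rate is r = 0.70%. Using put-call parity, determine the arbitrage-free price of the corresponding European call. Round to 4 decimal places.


Answer: Call price = 3.5755

Derivation:
Put-call parity: C - P = S_0 * exp(-qT) - K * exp(-rT).
S_0 * exp(-qT) = 23.2000 * 1.00000000 = 23.20000000
K * exp(-rT) = 21.8000 * 0.98609754 = 21.49692646
C = P + S*exp(-qT) - K*exp(-rT)
C = 1.8724 + 23.20000000 - 21.49692646 = 3.5755


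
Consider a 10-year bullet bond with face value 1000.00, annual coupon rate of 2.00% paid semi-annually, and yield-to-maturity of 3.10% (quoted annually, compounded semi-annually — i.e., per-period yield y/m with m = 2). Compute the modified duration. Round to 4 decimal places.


Coupon per period c = face * coupon_rate / m = 10.000000
Periods per year m = 2; per-period yield y/m = 0.015500
Number of cashflows N = 20
Cashflows (t years, CF_t, discount factor 1/(1+y/m)^(m*t), PV):
  t = 0.5000: CF_t = 10.000000, DF = 0.984737, PV = 9.847366
  t = 1.0000: CF_t = 10.000000, DF = 0.969706, PV = 9.697061
  t = 1.5000: CF_t = 10.000000, DF = 0.954905, PV = 9.549051
  t = 2.0000: CF_t = 10.000000, DF = 0.940330, PV = 9.403300
  t = 2.5000: CF_t = 10.000000, DF = 0.925977, PV = 9.259773
  t = 3.0000: CF_t = 10.000000, DF = 0.911844, PV = 9.118438
  t = 3.5000: CF_t = 10.000000, DF = 0.897926, PV = 8.979259
  t = 4.0000: CF_t = 10.000000, DF = 0.884220, PV = 8.842205
  t = 4.5000: CF_t = 10.000000, DF = 0.870724, PV = 8.707243
  t = 5.0000: CF_t = 10.000000, DF = 0.857434, PV = 8.574340
  t = 5.5000: CF_t = 10.000000, DF = 0.844347, PV = 8.443467
  t = 6.0000: CF_t = 10.000000, DF = 0.831459, PV = 8.314591
  t = 6.5000: CF_t = 10.000000, DF = 0.818768, PV = 8.187681
  t = 7.0000: CF_t = 10.000000, DF = 0.806271, PV = 8.062709
  t = 7.5000: CF_t = 10.000000, DF = 0.793964, PV = 7.939645
  t = 8.0000: CF_t = 10.000000, DF = 0.781846, PV = 7.818459
  t = 8.5000: CF_t = 10.000000, DF = 0.769912, PV = 7.699122
  t = 9.0000: CF_t = 10.000000, DF = 0.758161, PV = 7.581608
  t = 9.5000: CF_t = 10.000000, DF = 0.746589, PV = 7.465886
  t = 10.0000: CF_t = 1010.000000, DF = 0.735193, PV = 742.545070
Price P = sum_t PV_t = 906.036275
First compute Macaulay numerator sum_t t * PV_t:
  t * PV_t at t = 0.5000: 4.923683
  t * PV_t at t = 1.0000: 9.697061
  t * PV_t at t = 1.5000: 14.323577
  t * PV_t at t = 2.0000: 18.806600
  t * PV_t at t = 2.5000: 23.149434
  t * PV_t at t = 3.0000: 27.355313
  t * PV_t at t = 3.5000: 31.427407
  t * PV_t at t = 4.0000: 35.368820
  t * PV_t at t = 4.5000: 39.182592
  t * PV_t at t = 5.0000: 42.871702
  t * PV_t at t = 5.5000: 46.439067
  t * PV_t at t = 6.0000: 49.887543
  t * PV_t at t = 6.5000: 53.219930
  t * PV_t at t = 7.0000: 56.438966
  t * PV_t at t = 7.5000: 59.547337
  t * PV_t at t = 8.0000: 62.547671
  t * PV_t at t = 8.5000: 65.442541
  t * PV_t at t = 9.0000: 68.234468
  t * PV_t at t = 9.5000: 70.925920
  t * PV_t at t = 10.0000: 7425.450699
Macaulay duration D = 8205.240332 / 906.036275 = 9.056194
Modified duration = D / (1 + y/m) = 9.056194 / (1 + 0.015500) = 8.917966

Answer: Modified duration = 8.9180


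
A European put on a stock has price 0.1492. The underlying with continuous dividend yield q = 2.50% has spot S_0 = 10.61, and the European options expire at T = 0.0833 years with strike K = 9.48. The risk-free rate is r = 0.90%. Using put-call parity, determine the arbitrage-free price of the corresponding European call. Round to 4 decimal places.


Answer: Call price = 1.2642

Derivation:
Put-call parity: C - P = S_0 * exp(-qT) - K * exp(-rT).
S_0 * exp(-qT) = 10.6100 * 0.99791967 = 10.58792767
K * exp(-rT) = 9.4800 * 0.99925058 = 9.47289551
C = P + S*exp(-qT) - K*exp(-rT)
C = 0.1492 + 10.58792767 - 9.47289551 = 1.2642


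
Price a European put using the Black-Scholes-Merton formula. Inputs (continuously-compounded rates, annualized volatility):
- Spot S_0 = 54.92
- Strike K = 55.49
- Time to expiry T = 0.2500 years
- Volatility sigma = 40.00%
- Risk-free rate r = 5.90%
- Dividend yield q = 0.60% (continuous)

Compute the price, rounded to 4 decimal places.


Answer: Price = 4.2821

Derivation:
d1 = (ln(S/K) + (r - q + 0.5*sigma^2) * T) / (sigma * sqrt(T)) = 0.11462378
d2 = d1 - sigma * sqrt(T) = -0.08537622
exp(-rT) = 0.98535825; exp(-qT) = 0.99850112
P = K * exp(-rT) * N(-d2) - S_0 * exp(-qT) * N(-d1)
N(-d1) = 0.45437166; N(-d2) = 0.53401885
P = 55.4900 * 0.98535825 * 0.53401885 - 54.9200 * 0.99850112 * 0.45437166 = 4.2821


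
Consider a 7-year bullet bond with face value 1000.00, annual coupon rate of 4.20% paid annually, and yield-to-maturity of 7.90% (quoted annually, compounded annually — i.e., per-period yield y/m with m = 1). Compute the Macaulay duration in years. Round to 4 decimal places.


Coupon per period c = face * coupon_rate / m = 42.000000
Periods per year m = 1; per-period yield y/m = 0.079000
Number of cashflows N = 7
Cashflows (t years, CF_t, discount factor 1/(1+y/m)^(m*t), PV):
  t = 1.0000: CF_t = 42.000000, DF = 0.926784, PV = 38.924930
  t = 2.0000: CF_t = 42.000000, DF = 0.858929, PV = 36.075005
  t = 3.0000: CF_t = 42.000000, DF = 0.796041, PV = 33.433740
  t = 4.0000: CF_t = 42.000000, DF = 0.737758, PV = 30.985857
  t = 5.0000: CF_t = 42.000000, DF = 0.683743, PV = 28.717198
  t = 6.0000: CF_t = 42.000000, DF = 0.633682, PV = 26.614642
  t = 7.0000: CF_t = 1042.000000, DF = 0.587286, PV = 611.952349
Price P = sum_t PV_t = 806.703721
Macaulay numerator sum_t t * PV_t:
  t * PV_t at t = 1.0000: 38.924930
  t * PV_t at t = 2.0000: 72.150010
  t * PV_t at t = 3.0000: 100.301219
  t * PV_t at t = 4.0000: 123.943428
  t * PV_t at t = 5.0000: 143.585991
  t * PV_t at t = 6.0000: 159.687850
  t * PV_t at t = 7.0000: 4283.666443
Macaulay duration D = (sum_t t * PV_t) / P = 4922.259872 / 806.703721 = 6.101695

Answer: Macaulay duration = 6.1017 years


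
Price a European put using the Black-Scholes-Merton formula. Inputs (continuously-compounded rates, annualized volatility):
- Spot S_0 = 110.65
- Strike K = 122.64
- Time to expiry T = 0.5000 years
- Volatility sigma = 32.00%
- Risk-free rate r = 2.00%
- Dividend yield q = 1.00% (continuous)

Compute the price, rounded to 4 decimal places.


Answer: Price = 17.0438

Derivation:
d1 = (ln(S/K) + (r - q + 0.5*sigma^2) * T) / (sigma * sqrt(T)) = -0.31944065
d2 = d1 - sigma * sqrt(T) = -0.54571482
exp(-rT) = 0.99004983; exp(-qT) = 0.99501248
P = K * exp(-rT) * N(-d2) - S_0 * exp(-qT) * N(-d1)
N(-d1) = 0.62530381; N(-d2) = 0.70736901
P = 122.6400 * 0.99004983 * 0.70736901 - 110.6500 * 0.99501248 * 0.62530381 = 17.0438


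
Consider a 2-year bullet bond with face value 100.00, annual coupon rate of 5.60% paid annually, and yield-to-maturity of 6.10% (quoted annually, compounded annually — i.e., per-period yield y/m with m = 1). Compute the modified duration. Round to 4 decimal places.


Answer: Modified duration = 1.8348

Derivation:
Coupon per period c = face * coupon_rate / m = 5.600000
Periods per year m = 1; per-period yield y/m = 0.061000
Number of cashflows N = 2
Cashflows (t years, CF_t, discount factor 1/(1+y/m)^(m*t), PV):
  t = 1.0000: CF_t = 5.600000, DF = 0.942507, PV = 5.278040
  t = 2.0000: CF_t = 105.600000, DF = 0.888320, PV = 93.806547
Price P = sum_t PV_t = 99.084587
First compute Macaulay numerator sum_t t * PV_t:
  t * PV_t at t = 1.0000: 5.278040
  t * PV_t at t = 2.0000: 187.613094
Macaulay duration D = 192.891134 / 99.084587 = 1.946732
Modified duration = D / (1 + y/m) = 1.946732 / (1 + 0.061000) = 1.834809


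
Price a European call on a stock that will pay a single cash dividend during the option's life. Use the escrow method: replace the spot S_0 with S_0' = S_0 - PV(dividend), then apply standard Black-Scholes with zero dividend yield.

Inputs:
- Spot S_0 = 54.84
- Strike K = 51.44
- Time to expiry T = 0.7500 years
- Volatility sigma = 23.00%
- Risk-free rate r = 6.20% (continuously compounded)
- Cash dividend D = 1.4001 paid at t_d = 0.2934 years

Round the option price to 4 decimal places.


PV(D) = D * exp(-r * t_d) = 1.4001 * 0.98197365 = 1.37486131
S_0' = S_0 - PV(D) = 54.8400 - 1.37486131 = 53.46513869
d1 = (ln(S_0'/K) + (r + sigma^2/2)*T) / (sigma*sqrt(T)) = 0.52690114
d2 = d1 - sigma*sqrt(T) = 0.32771530
exp(-rT) = 0.95456456
N(d1) = 0.70086888; N(d2) = 0.62843653
C = S_0' * N(d1) - K * exp(-rT) * N(d2) = 53.46513869 * 0.70086888 - 51.4400 * 0.95456456 * 0.62843653 = 6.6141

Answer: Price = 6.6141


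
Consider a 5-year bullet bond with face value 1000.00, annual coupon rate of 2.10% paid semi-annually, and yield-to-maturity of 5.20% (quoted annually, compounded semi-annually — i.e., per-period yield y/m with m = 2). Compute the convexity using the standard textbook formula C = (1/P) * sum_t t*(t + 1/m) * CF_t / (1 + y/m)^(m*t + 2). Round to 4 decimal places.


Answer: Convexity = 24.4040

Derivation:
Coupon per period c = face * coupon_rate / m = 10.500000
Periods per year m = 2; per-period yield y/m = 0.026000
Number of cashflows N = 10
Cashflows (t years, CF_t, discount factor 1/(1+y/m)^(m*t), PV):
  t = 0.5000: CF_t = 10.500000, DF = 0.974659, PV = 10.233918
  t = 1.0000: CF_t = 10.500000, DF = 0.949960, PV = 9.974579
  t = 1.5000: CF_t = 10.500000, DF = 0.925887, PV = 9.721812
  t = 2.0000: CF_t = 10.500000, DF = 0.902424, PV = 9.475450
  t = 2.5000: CF_t = 10.500000, DF = 0.879555, PV = 9.235332
  t = 3.0000: CF_t = 10.500000, DF = 0.857266, PV = 9.001298
  t = 3.5000: CF_t = 10.500000, DF = 0.835542, PV = 8.773195
  t = 4.0000: CF_t = 10.500000, DF = 0.814369, PV = 8.550872
  t = 4.5000: CF_t = 10.500000, DF = 0.793732, PV = 8.334183
  t = 5.0000: CF_t = 1010.500000, DF = 0.773618, PV = 781.740676
Price P = sum_t PV_t = 865.041315
Convexity numerator sum_t t*(t + 1/m) * CF_t / (1+y/m)^(m*t + 2):
  t = 0.5000: term = 4.860906
  t = 1.0000: term = 14.213175
  t = 1.5000: term = 27.705995
  t = 2.0000: term = 45.006489
  t = 2.5000: term = 65.798961
  t = 3.0000: term = 89.784158
  t = 3.5000: term = 116.678567
  t = 4.0000: term = 146.213743
  t = 4.5000: term = 178.135652
  t = 5.0000: term = 20422.113351
Convexity = (1/P) * sum = 21110.510999 / 865.041315 = 24.404049


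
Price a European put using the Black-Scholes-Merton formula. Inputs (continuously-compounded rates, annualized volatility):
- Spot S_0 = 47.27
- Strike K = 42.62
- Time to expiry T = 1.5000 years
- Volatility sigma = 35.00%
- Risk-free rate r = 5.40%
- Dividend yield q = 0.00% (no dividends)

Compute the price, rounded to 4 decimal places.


d1 = (ln(S/K) + (r - q + 0.5*sigma^2) * T) / (sigma * sqrt(T)) = 0.64486251
d2 = d1 - sigma * sqrt(T) = 0.21620180
exp(-rT) = 0.92219369; exp(-qT) = 1.00000000
P = K * exp(-rT) * N(-d2) - S_0 * exp(-qT) * N(-d1)
N(-d1) = 0.25950814; N(-d2) = 0.41441522
P = 42.6200 * 0.92219369 * 0.41441522 - 47.2700 * 1.00000000 * 0.25950814 = 4.0212

Answer: Price = 4.0212


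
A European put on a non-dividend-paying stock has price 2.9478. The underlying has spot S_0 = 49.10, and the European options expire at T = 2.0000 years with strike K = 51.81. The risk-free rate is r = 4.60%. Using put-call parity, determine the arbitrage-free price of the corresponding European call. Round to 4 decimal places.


Put-call parity: C - P = S_0 * exp(-qT) - K * exp(-rT).
S_0 * exp(-qT) = 49.1000 * 1.00000000 = 49.10000000
K * exp(-rT) = 51.8100 * 0.91210515 = 47.25616780
C = P + S*exp(-qT) - K*exp(-rT)
C = 2.9478 + 49.10000000 - 47.25616780 = 4.7916

Answer: Call price = 4.7916


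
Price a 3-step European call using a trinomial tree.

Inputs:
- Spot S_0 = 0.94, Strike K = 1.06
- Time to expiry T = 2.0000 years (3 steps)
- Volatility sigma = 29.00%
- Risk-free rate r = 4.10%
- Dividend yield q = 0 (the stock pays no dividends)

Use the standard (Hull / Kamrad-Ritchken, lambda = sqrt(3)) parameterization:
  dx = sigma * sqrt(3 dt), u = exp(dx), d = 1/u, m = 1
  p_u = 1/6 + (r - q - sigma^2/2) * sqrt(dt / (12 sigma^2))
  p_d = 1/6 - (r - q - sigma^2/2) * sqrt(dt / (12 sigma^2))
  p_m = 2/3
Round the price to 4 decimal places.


Answer: Price = V(0,0) = 0.1407

Derivation:
dt = T/N = 0.666667; dx = sigma*sqrt(3*dt) = 0.410122
u = exp(dx) = 1.507002; d = 1/u = 0.663569
p_u = 0.165813, p_m = 0.666667, p_d = 0.167520
Discount per step: exp(-r*dt) = 0.973037
Stock lattice S(k, j) with j the centered position index:
  k=0: S(0,+0) = 0.9400
  k=1: S(1,-1) = 0.6238; S(1,+0) = 0.9400; S(1,+1) = 1.4166
  k=2: S(2,-2) = 0.4139; S(2,-1) = 0.6238; S(2,+0) = 0.9400; S(2,+1) = 1.4166; S(2,+2) = 2.1348
  k=3: S(3,-3) = 0.2747; S(3,-2) = 0.4139; S(3,-1) = 0.6238; S(3,+0) = 0.9400; S(3,+1) = 1.4166; S(3,+2) = 2.1348; S(3,+3) = 3.2171
Terminal payoffs V(N, j) = max(S_T - K, 0):
  V(3,-3) = 0.000000; V(3,-2) = 0.000000; V(3,-1) = 0.000000; V(3,+0) = 0.000000; V(3,+1) = 0.356581; V(3,+2) = 1.074790; V(3,+3) = 2.157132
Backward induction: V(k, j) = exp(-r*dt) * [p_u * V(k+1, j+1) + p_m * V(k+1, j) + p_d * V(k+1, j-1)]
  V(2,-2) = exp(-r*dt) * [p_u*0.000000 + p_m*0.000000 + p_d*0.000000] = 0.000000
  V(2,-1) = exp(-r*dt) * [p_u*0.000000 + p_m*0.000000 + p_d*0.000000] = 0.000000
  V(2,+0) = exp(-r*dt) * [p_u*0.356581 + p_m*0.000000 + p_d*0.000000] = 0.057532
  V(2,+1) = exp(-r*dt) * [p_u*1.074790 + p_m*0.356581 + p_d*0.000000] = 0.404721
  V(2,+2) = exp(-r*dt) * [p_u*2.157132 + p_m*1.074790 + p_d*0.356581] = 1.103368
  V(1,-1) = exp(-r*dt) * [p_u*0.057532 + p_m*0.000000 + p_d*0.000000] = 0.009282
  V(1,+0) = exp(-r*dt) * [p_u*0.404721 + p_m*0.057532 + p_d*0.000000] = 0.102619
  V(1,+1) = exp(-r*dt) * [p_u*1.103368 + p_m*0.404721 + p_d*0.057532] = 0.449937
  V(0,+0) = exp(-r*dt) * [p_u*0.449937 + p_m*0.102619 + p_d*0.009282] = 0.140675
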